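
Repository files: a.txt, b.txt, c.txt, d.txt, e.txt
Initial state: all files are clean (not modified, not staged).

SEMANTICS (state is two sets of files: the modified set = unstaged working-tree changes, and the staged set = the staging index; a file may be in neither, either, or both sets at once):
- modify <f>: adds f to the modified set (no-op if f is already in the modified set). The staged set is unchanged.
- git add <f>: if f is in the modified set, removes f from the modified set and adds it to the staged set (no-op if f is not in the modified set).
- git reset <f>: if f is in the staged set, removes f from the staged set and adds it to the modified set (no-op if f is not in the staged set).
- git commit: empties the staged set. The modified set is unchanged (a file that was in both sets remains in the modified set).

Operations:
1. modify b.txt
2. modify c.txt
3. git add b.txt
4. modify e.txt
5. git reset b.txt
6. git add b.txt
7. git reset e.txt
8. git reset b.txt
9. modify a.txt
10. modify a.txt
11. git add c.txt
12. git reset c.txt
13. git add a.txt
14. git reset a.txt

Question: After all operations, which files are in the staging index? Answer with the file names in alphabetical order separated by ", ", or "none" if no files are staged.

After op 1 (modify b.txt): modified={b.txt} staged={none}
After op 2 (modify c.txt): modified={b.txt, c.txt} staged={none}
After op 3 (git add b.txt): modified={c.txt} staged={b.txt}
After op 4 (modify e.txt): modified={c.txt, e.txt} staged={b.txt}
After op 5 (git reset b.txt): modified={b.txt, c.txt, e.txt} staged={none}
After op 6 (git add b.txt): modified={c.txt, e.txt} staged={b.txt}
After op 7 (git reset e.txt): modified={c.txt, e.txt} staged={b.txt}
After op 8 (git reset b.txt): modified={b.txt, c.txt, e.txt} staged={none}
After op 9 (modify a.txt): modified={a.txt, b.txt, c.txt, e.txt} staged={none}
After op 10 (modify a.txt): modified={a.txt, b.txt, c.txt, e.txt} staged={none}
After op 11 (git add c.txt): modified={a.txt, b.txt, e.txt} staged={c.txt}
After op 12 (git reset c.txt): modified={a.txt, b.txt, c.txt, e.txt} staged={none}
After op 13 (git add a.txt): modified={b.txt, c.txt, e.txt} staged={a.txt}
After op 14 (git reset a.txt): modified={a.txt, b.txt, c.txt, e.txt} staged={none}

Answer: none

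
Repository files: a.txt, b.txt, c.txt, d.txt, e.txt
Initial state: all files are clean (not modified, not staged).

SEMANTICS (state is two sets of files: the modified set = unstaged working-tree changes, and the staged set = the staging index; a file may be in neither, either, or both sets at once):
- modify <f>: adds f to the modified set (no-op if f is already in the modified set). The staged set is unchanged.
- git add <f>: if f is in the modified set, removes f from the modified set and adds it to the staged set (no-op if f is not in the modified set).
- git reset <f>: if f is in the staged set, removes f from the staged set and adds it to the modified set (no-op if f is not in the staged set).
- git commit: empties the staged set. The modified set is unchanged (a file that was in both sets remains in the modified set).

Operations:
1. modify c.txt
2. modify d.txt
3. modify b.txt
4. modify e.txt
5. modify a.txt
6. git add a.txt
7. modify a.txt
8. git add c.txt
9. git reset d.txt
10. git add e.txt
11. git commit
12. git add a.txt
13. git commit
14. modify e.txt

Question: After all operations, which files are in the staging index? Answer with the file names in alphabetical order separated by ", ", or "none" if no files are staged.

Answer: none

Derivation:
After op 1 (modify c.txt): modified={c.txt} staged={none}
After op 2 (modify d.txt): modified={c.txt, d.txt} staged={none}
After op 3 (modify b.txt): modified={b.txt, c.txt, d.txt} staged={none}
After op 4 (modify e.txt): modified={b.txt, c.txt, d.txt, e.txt} staged={none}
After op 5 (modify a.txt): modified={a.txt, b.txt, c.txt, d.txt, e.txt} staged={none}
After op 6 (git add a.txt): modified={b.txt, c.txt, d.txt, e.txt} staged={a.txt}
After op 7 (modify a.txt): modified={a.txt, b.txt, c.txt, d.txt, e.txt} staged={a.txt}
After op 8 (git add c.txt): modified={a.txt, b.txt, d.txt, e.txt} staged={a.txt, c.txt}
After op 9 (git reset d.txt): modified={a.txt, b.txt, d.txt, e.txt} staged={a.txt, c.txt}
After op 10 (git add e.txt): modified={a.txt, b.txt, d.txt} staged={a.txt, c.txt, e.txt}
After op 11 (git commit): modified={a.txt, b.txt, d.txt} staged={none}
After op 12 (git add a.txt): modified={b.txt, d.txt} staged={a.txt}
After op 13 (git commit): modified={b.txt, d.txt} staged={none}
After op 14 (modify e.txt): modified={b.txt, d.txt, e.txt} staged={none}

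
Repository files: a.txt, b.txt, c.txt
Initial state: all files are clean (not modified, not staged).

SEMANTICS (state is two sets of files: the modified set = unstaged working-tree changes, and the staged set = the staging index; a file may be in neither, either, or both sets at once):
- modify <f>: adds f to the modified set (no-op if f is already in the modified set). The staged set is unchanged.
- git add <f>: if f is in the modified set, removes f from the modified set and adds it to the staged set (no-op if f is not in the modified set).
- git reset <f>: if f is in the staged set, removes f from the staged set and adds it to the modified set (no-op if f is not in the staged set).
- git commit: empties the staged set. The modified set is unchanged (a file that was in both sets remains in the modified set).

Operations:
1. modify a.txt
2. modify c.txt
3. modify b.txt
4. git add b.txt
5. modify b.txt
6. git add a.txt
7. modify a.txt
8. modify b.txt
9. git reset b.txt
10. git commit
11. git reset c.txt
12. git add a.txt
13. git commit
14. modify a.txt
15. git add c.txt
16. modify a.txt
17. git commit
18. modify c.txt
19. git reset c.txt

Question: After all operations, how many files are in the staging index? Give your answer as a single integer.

After op 1 (modify a.txt): modified={a.txt} staged={none}
After op 2 (modify c.txt): modified={a.txt, c.txt} staged={none}
After op 3 (modify b.txt): modified={a.txt, b.txt, c.txt} staged={none}
After op 4 (git add b.txt): modified={a.txt, c.txt} staged={b.txt}
After op 5 (modify b.txt): modified={a.txt, b.txt, c.txt} staged={b.txt}
After op 6 (git add a.txt): modified={b.txt, c.txt} staged={a.txt, b.txt}
After op 7 (modify a.txt): modified={a.txt, b.txt, c.txt} staged={a.txt, b.txt}
After op 8 (modify b.txt): modified={a.txt, b.txt, c.txt} staged={a.txt, b.txt}
After op 9 (git reset b.txt): modified={a.txt, b.txt, c.txt} staged={a.txt}
After op 10 (git commit): modified={a.txt, b.txt, c.txt} staged={none}
After op 11 (git reset c.txt): modified={a.txt, b.txt, c.txt} staged={none}
After op 12 (git add a.txt): modified={b.txt, c.txt} staged={a.txt}
After op 13 (git commit): modified={b.txt, c.txt} staged={none}
After op 14 (modify a.txt): modified={a.txt, b.txt, c.txt} staged={none}
After op 15 (git add c.txt): modified={a.txt, b.txt} staged={c.txt}
After op 16 (modify a.txt): modified={a.txt, b.txt} staged={c.txt}
After op 17 (git commit): modified={a.txt, b.txt} staged={none}
After op 18 (modify c.txt): modified={a.txt, b.txt, c.txt} staged={none}
After op 19 (git reset c.txt): modified={a.txt, b.txt, c.txt} staged={none}
Final staged set: {none} -> count=0

Answer: 0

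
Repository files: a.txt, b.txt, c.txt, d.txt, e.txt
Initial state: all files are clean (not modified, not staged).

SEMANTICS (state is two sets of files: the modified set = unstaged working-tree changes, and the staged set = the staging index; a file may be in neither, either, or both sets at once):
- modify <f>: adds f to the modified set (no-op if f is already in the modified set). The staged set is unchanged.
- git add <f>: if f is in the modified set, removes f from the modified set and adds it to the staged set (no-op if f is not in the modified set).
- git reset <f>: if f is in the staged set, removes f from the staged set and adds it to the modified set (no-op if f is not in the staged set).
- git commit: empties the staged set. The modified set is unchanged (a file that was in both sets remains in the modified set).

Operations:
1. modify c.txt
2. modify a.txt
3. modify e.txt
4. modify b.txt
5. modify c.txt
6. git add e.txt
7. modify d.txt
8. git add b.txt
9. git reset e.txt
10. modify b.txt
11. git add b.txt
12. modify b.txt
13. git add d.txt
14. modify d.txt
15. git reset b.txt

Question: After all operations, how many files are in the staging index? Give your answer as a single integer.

Answer: 1

Derivation:
After op 1 (modify c.txt): modified={c.txt} staged={none}
After op 2 (modify a.txt): modified={a.txt, c.txt} staged={none}
After op 3 (modify e.txt): modified={a.txt, c.txt, e.txt} staged={none}
After op 4 (modify b.txt): modified={a.txt, b.txt, c.txt, e.txt} staged={none}
After op 5 (modify c.txt): modified={a.txt, b.txt, c.txt, e.txt} staged={none}
After op 6 (git add e.txt): modified={a.txt, b.txt, c.txt} staged={e.txt}
After op 7 (modify d.txt): modified={a.txt, b.txt, c.txt, d.txt} staged={e.txt}
After op 8 (git add b.txt): modified={a.txt, c.txt, d.txt} staged={b.txt, e.txt}
After op 9 (git reset e.txt): modified={a.txt, c.txt, d.txt, e.txt} staged={b.txt}
After op 10 (modify b.txt): modified={a.txt, b.txt, c.txt, d.txt, e.txt} staged={b.txt}
After op 11 (git add b.txt): modified={a.txt, c.txt, d.txt, e.txt} staged={b.txt}
After op 12 (modify b.txt): modified={a.txt, b.txt, c.txt, d.txt, e.txt} staged={b.txt}
After op 13 (git add d.txt): modified={a.txt, b.txt, c.txt, e.txt} staged={b.txt, d.txt}
After op 14 (modify d.txt): modified={a.txt, b.txt, c.txt, d.txt, e.txt} staged={b.txt, d.txt}
After op 15 (git reset b.txt): modified={a.txt, b.txt, c.txt, d.txt, e.txt} staged={d.txt}
Final staged set: {d.txt} -> count=1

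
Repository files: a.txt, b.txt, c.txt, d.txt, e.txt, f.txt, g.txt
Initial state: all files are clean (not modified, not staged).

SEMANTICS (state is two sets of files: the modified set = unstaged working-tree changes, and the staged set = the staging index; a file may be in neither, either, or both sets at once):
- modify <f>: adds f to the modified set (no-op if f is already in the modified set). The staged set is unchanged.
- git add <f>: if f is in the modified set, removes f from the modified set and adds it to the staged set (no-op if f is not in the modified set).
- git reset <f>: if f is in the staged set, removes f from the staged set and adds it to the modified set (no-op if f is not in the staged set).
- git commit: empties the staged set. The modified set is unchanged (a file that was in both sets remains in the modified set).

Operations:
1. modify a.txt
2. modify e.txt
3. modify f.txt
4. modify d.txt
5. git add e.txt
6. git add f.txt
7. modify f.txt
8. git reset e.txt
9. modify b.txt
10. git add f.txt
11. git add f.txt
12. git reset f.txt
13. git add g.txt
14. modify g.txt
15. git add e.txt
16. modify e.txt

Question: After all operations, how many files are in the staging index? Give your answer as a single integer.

Answer: 1

Derivation:
After op 1 (modify a.txt): modified={a.txt} staged={none}
After op 2 (modify e.txt): modified={a.txt, e.txt} staged={none}
After op 3 (modify f.txt): modified={a.txt, e.txt, f.txt} staged={none}
After op 4 (modify d.txt): modified={a.txt, d.txt, e.txt, f.txt} staged={none}
After op 5 (git add e.txt): modified={a.txt, d.txt, f.txt} staged={e.txt}
After op 6 (git add f.txt): modified={a.txt, d.txt} staged={e.txt, f.txt}
After op 7 (modify f.txt): modified={a.txt, d.txt, f.txt} staged={e.txt, f.txt}
After op 8 (git reset e.txt): modified={a.txt, d.txt, e.txt, f.txt} staged={f.txt}
After op 9 (modify b.txt): modified={a.txt, b.txt, d.txt, e.txt, f.txt} staged={f.txt}
After op 10 (git add f.txt): modified={a.txt, b.txt, d.txt, e.txt} staged={f.txt}
After op 11 (git add f.txt): modified={a.txt, b.txt, d.txt, e.txt} staged={f.txt}
After op 12 (git reset f.txt): modified={a.txt, b.txt, d.txt, e.txt, f.txt} staged={none}
After op 13 (git add g.txt): modified={a.txt, b.txt, d.txt, e.txt, f.txt} staged={none}
After op 14 (modify g.txt): modified={a.txt, b.txt, d.txt, e.txt, f.txt, g.txt} staged={none}
After op 15 (git add e.txt): modified={a.txt, b.txt, d.txt, f.txt, g.txt} staged={e.txt}
After op 16 (modify e.txt): modified={a.txt, b.txt, d.txt, e.txt, f.txt, g.txt} staged={e.txt}
Final staged set: {e.txt} -> count=1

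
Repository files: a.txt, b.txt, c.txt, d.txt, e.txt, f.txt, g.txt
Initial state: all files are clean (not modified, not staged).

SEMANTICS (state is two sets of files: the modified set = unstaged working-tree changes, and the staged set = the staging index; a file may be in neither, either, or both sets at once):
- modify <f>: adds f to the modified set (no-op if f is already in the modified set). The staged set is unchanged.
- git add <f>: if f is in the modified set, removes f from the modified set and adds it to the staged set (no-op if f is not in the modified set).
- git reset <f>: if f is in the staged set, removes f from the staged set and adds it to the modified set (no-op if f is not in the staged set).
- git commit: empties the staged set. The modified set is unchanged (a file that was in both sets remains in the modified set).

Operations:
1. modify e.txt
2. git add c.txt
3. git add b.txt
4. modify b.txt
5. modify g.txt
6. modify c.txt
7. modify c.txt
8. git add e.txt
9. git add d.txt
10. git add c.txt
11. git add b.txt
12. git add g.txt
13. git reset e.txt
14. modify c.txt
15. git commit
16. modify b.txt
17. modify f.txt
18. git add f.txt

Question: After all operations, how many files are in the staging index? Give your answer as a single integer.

After op 1 (modify e.txt): modified={e.txt} staged={none}
After op 2 (git add c.txt): modified={e.txt} staged={none}
After op 3 (git add b.txt): modified={e.txt} staged={none}
After op 4 (modify b.txt): modified={b.txt, e.txt} staged={none}
After op 5 (modify g.txt): modified={b.txt, e.txt, g.txt} staged={none}
After op 6 (modify c.txt): modified={b.txt, c.txt, e.txt, g.txt} staged={none}
After op 7 (modify c.txt): modified={b.txt, c.txt, e.txt, g.txt} staged={none}
After op 8 (git add e.txt): modified={b.txt, c.txt, g.txt} staged={e.txt}
After op 9 (git add d.txt): modified={b.txt, c.txt, g.txt} staged={e.txt}
After op 10 (git add c.txt): modified={b.txt, g.txt} staged={c.txt, e.txt}
After op 11 (git add b.txt): modified={g.txt} staged={b.txt, c.txt, e.txt}
After op 12 (git add g.txt): modified={none} staged={b.txt, c.txt, e.txt, g.txt}
After op 13 (git reset e.txt): modified={e.txt} staged={b.txt, c.txt, g.txt}
After op 14 (modify c.txt): modified={c.txt, e.txt} staged={b.txt, c.txt, g.txt}
After op 15 (git commit): modified={c.txt, e.txt} staged={none}
After op 16 (modify b.txt): modified={b.txt, c.txt, e.txt} staged={none}
After op 17 (modify f.txt): modified={b.txt, c.txt, e.txt, f.txt} staged={none}
After op 18 (git add f.txt): modified={b.txt, c.txt, e.txt} staged={f.txt}
Final staged set: {f.txt} -> count=1

Answer: 1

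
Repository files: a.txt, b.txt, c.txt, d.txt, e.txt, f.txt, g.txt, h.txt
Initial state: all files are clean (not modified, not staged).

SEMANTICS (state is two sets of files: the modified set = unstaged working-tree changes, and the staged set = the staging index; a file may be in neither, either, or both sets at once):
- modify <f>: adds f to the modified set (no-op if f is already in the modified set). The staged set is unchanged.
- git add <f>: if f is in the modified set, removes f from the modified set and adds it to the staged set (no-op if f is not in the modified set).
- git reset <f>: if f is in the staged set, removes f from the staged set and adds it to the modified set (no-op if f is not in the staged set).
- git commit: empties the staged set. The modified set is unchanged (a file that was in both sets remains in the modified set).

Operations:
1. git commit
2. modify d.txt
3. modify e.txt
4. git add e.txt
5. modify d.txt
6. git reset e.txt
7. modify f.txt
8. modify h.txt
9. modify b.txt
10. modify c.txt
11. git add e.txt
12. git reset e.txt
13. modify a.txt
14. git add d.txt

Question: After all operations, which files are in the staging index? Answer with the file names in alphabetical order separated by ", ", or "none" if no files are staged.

After op 1 (git commit): modified={none} staged={none}
After op 2 (modify d.txt): modified={d.txt} staged={none}
After op 3 (modify e.txt): modified={d.txt, e.txt} staged={none}
After op 4 (git add e.txt): modified={d.txt} staged={e.txt}
After op 5 (modify d.txt): modified={d.txt} staged={e.txt}
After op 6 (git reset e.txt): modified={d.txt, e.txt} staged={none}
After op 7 (modify f.txt): modified={d.txt, e.txt, f.txt} staged={none}
After op 8 (modify h.txt): modified={d.txt, e.txt, f.txt, h.txt} staged={none}
After op 9 (modify b.txt): modified={b.txt, d.txt, e.txt, f.txt, h.txt} staged={none}
After op 10 (modify c.txt): modified={b.txt, c.txt, d.txt, e.txt, f.txt, h.txt} staged={none}
After op 11 (git add e.txt): modified={b.txt, c.txt, d.txt, f.txt, h.txt} staged={e.txt}
After op 12 (git reset e.txt): modified={b.txt, c.txt, d.txt, e.txt, f.txt, h.txt} staged={none}
After op 13 (modify a.txt): modified={a.txt, b.txt, c.txt, d.txt, e.txt, f.txt, h.txt} staged={none}
After op 14 (git add d.txt): modified={a.txt, b.txt, c.txt, e.txt, f.txt, h.txt} staged={d.txt}

Answer: d.txt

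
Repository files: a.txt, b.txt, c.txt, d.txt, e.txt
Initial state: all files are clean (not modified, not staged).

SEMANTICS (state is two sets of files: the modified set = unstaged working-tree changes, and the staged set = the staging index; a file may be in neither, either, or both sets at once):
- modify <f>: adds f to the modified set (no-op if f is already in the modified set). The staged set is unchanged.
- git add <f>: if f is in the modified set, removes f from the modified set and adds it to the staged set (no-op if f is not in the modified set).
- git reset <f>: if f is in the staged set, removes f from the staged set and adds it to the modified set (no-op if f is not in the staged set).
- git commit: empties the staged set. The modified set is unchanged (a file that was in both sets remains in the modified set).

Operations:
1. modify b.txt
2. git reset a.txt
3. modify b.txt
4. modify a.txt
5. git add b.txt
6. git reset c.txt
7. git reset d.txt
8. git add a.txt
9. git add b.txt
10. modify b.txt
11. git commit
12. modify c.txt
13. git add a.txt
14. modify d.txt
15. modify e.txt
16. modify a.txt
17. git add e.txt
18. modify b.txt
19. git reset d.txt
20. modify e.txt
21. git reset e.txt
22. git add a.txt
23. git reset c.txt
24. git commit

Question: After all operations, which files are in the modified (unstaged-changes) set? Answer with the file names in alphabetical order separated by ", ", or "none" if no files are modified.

After op 1 (modify b.txt): modified={b.txt} staged={none}
After op 2 (git reset a.txt): modified={b.txt} staged={none}
After op 3 (modify b.txt): modified={b.txt} staged={none}
After op 4 (modify a.txt): modified={a.txt, b.txt} staged={none}
After op 5 (git add b.txt): modified={a.txt} staged={b.txt}
After op 6 (git reset c.txt): modified={a.txt} staged={b.txt}
After op 7 (git reset d.txt): modified={a.txt} staged={b.txt}
After op 8 (git add a.txt): modified={none} staged={a.txt, b.txt}
After op 9 (git add b.txt): modified={none} staged={a.txt, b.txt}
After op 10 (modify b.txt): modified={b.txt} staged={a.txt, b.txt}
After op 11 (git commit): modified={b.txt} staged={none}
After op 12 (modify c.txt): modified={b.txt, c.txt} staged={none}
After op 13 (git add a.txt): modified={b.txt, c.txt} staged={none}
After op 14 (modify d.txt): modified={b.txt, c.txt, d.txt} staged={none}
After op 15 (modify e.txt): modified={b.txt, c.txt, d.txt, e.txt} staged={none}
After op 16 (modify a.txt): modified={a.txt, b.txt, c.txt, d.txt, e.txt} staged={none}
After op 17 (git add e.txt): modified={a.txt, b.txt, c.txt, d.txt} staged={e.txt}
After op 18 (modify b.txt): modified={a.txt, b.txt, c.txt, d.txt} staged={e.txt}
After op 19 (git reset d.txt): modified={a.txt, b.txt, c.txt, d.txt} staged={e.txt}
After op 20 (modify e.txt): modified={a.txt, b.txt, c.txt, d.txt, e.txt} staged={e.txt}
After op 21 (git reset e.txt): modified={a.txt, b.txt, c.txt, d.txt, e.txt} staged={none}
After op 22 (git add a.txt): modified={b.txt, c.txt, d.txt, e.txt} staged={a.txt}
After op 23 (git reset c.txt): modified={b.txt, c.txt, d.txt, e.txt} staged={a.txt}
After op 24 (git commit): modified={b.txt, c.txt, d.txt, e.txt} staged={none}

Answer: b.txt, c.txt, d.txt, e.txt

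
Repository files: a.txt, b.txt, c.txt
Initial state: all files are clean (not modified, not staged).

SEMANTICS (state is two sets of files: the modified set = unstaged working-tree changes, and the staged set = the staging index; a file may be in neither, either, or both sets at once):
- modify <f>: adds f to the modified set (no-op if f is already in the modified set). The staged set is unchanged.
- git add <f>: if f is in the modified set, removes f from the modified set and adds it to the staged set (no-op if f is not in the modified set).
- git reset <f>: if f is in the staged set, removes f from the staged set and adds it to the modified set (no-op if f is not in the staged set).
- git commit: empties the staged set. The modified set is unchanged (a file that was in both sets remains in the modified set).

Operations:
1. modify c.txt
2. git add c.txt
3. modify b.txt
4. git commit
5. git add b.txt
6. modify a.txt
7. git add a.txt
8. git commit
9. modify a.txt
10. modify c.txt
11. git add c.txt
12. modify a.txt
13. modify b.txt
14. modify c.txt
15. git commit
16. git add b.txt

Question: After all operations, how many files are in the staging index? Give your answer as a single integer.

Answer: 1

Derivation:
After op 1 (modify c.txt): modified={c.txt} staged={none}
After op 2 (git add c.txt): modified={none} staged={c.txt}
After op 3 (modify b.txt): modified={b.txt} staged={c.txt}
After op 4 (git commit): modified={b.txt} staged={none}
After op 5 (git add b.txt): modified={none} staged={b.txt}
After op 6 (modify a.txt): modified={a.txt} staged={b.txt}
After op 7 (git add a.txt): modified={none} staged={a.txt, b.txt}
After op 8 (git commit): modified={none} staged={none}
After op 9 (modify a.txt): modified={a.txt} staged={none}
After op 10 (modify c.txt): modified={a.txt, c.txt} staged={none}
After op 11 (git add c.txt): modified={a.txt} staged={c.txt}
After op 12 (modify a.txt): modified={a.txt} staged={c.txt}
After op 13 (modify b.txt): modified={a.txt, b.txt} staged={c.txt}
After op 14 (modify c.txt): modified={a.txt, b.txt, c.txt} staged={c.txt}
After op 15 (git commit): modified={a.txt, b.txt, c.txt} staged={none}
After op 16 (git add b.txt): modified={a.txt, c.txt} staged={b.txt}
Final staged set: {b.txt} -> count=1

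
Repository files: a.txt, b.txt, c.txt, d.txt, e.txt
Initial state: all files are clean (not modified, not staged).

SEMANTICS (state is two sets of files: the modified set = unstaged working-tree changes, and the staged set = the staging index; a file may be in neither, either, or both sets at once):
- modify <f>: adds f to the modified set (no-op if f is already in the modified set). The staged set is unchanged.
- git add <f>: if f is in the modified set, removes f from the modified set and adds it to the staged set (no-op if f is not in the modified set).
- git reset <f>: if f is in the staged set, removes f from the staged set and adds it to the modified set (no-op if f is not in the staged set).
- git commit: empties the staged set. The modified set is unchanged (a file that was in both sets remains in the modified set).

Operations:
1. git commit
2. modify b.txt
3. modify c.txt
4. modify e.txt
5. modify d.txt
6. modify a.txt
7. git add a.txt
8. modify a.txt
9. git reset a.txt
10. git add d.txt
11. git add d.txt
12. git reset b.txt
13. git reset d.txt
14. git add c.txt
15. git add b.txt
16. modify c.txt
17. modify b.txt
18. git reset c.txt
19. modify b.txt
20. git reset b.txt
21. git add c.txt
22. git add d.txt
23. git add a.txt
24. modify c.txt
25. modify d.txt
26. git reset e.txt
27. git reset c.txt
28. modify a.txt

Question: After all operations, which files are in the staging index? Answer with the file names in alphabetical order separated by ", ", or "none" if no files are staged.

Answer: a.txt, d.txt

Derivation:
After op 1 (git commit): modified={none} staged={none}
After op 2 (modify b.txt): modified={b.txt} staged={none}
After op 3 (modify c.txt): modified={b.txt, c.txt} staged={none}
After op 4 (modify e.txt): modified={b.txt, c.txt, e.txt} staged={none}
After op 5 (modify d.txt): modified={b.txt, c.txt, d.txt, e.txt} staged={none}
After op 6 (modify a.txt): modified={a.txt, b.txt, c.txt, d.txt, e.txt} staged={none}
After op 7 (git add a.txt): modified={b.txt, c.txt, d.txt, e.txt} staged={a.txt}
After op 8 (modify a.txt): modified={a.txt, b.txt, c.txt, d.txt, e.txt} staged={a.txt}
After op 9 (git reset a.txt): modified={a.txt, b.txt, c.txt, d.txt, e.txt} staged={none}
After op 10 (git add d.txt): modified={a.txt, b.txt, c.txt, e.txt} staged={d.txt}
After op 11 (git add d.txt): modified={a.txt, b.txt, c.txt, e.txt} staged={d.txt}
After op 12 (git reset b.txt): modified={a.txt, b.txt, c.txt, e.txt} staged={d.txt}
After op 13 (git reset d.txt): modified={a.txt, b.txt, c.txt, d.txt, e.txt} staged={none}
After op 14 (git add c.txt): modified={a.txt, b.txt, d.txt, e.txt} staged={c.txt}
After op 15 (git add b.txt): modified={a.txt, d.txt, e.txt} staged={b.txt, c.txt}
After op 16 (modify c.txt): modified={a.txt, c.txt, d.txt, e.txt} staged={b.txt, c.txt}
After op 17 (modify b.txt): modified={a.txt, b.txt, c.txt, d.txt, e.txt} staged={b.txt, c.txt}
After op 18 (git reset c.txt): modified={a.txt, b.txt, c.txt, d.txt, e.txt} staged={b.txt}
After op 19 (modify b.txt): modified={a.txt, b.txt, c.txt, d.txt, e.txt} staged={b.txt}
After op 20 (git reset b.txt): modified={a.txt, b.txt, c.txt, d.txt, e.txt} staged={none}
After op 21 (git add c.txt): modified={a.txt, b.txt, d.txt, e.txt} staged={c.txt}
After op 22 (git add d.txt): modified={a.txt, b.txt, e.txt} staged={c.txt, d.txt}
After op 23 (git add a.txt): modified={b.txt, e.txt} staged={a.txt, c.txt, d.txt}
After op 24 (modify c.txt): modified={b.txt, c.txt, e.txt} staged={a.txt, c.txt, d.txt}
After op 25 (modify d.txt): modified={b.txt, c.txt, d.txt, e.txt} staged={a.txt, c.txt, d.txt}
After op 26 (git reset e.txt): modified={b.txt, c.txt, d.txt, e.txt} staged={a.txt, c.txt, d.txt}
After op 27 (git reset c.txt): modified={b.txt, c.txt, d.txt, e.txt} staged={a.txt, d.txt}
After op 28 (modify a.txt): modified={a.txt, b.txt, c.txt, d.txt, e.txt} staged={a.txt, d.txt}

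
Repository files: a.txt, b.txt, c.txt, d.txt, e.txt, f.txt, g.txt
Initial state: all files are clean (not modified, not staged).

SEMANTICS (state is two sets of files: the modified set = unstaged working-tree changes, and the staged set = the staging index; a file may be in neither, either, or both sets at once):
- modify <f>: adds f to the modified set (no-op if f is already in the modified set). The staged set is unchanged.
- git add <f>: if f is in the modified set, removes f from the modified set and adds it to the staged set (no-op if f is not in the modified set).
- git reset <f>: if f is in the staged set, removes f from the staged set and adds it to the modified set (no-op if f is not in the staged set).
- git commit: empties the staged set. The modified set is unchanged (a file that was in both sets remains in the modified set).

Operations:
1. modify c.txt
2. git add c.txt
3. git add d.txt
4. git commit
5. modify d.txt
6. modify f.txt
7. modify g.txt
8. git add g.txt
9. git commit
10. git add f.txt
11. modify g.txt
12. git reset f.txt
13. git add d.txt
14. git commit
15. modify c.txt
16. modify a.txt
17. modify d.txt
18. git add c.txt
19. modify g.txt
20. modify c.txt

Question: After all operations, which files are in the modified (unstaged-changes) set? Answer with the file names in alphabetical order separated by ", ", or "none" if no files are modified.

Answer: a.txt, c.txt, d.txt, f.txt, g.txt

Derivation:
After op 1 (modify c.txt): modified={c.txt} staged={none}
After op 2 (git add c.txt): modified={none} staged={c.txt}
After op 3 (git add d.txt): modified={none} staged={c.txt}
After op 4 (git commit): modified={none} staged={none}
After op 5 (modify d.txt): modified={d.txt} staged={none}
After op 6 (modify f.txt): modified={d.txt, f.txt} staged={none}
After op 7 (modify g.txt): modified={d.txt, f.txt, g.txt} staged={none}
After op 8 (git add g.txt): modified={d.txt, f.txt} staged={g.txt}
After op 9 (git commit): modified={d.txt, f.txt} staged={none}
After op 10 (git add f.txt): modified={d.txt} staged={f.txt}
After op 11 (modify g.txt): modified={d.txt, g.txt} staged={f.txt}
After op 12 (git reset f.txt): modified={d.txt, f.txt, g.txt} staged={none}
After op 13 (git add d.txt): modified={f.txt, g.txt} staged={d.txt}
After op 14 (git commit): modified={f.txt, g.txt} staged={none}
After op 15 (modify c.txt): modified={c.txt, f.txt, g.txt} staged={none}
After op 16 (modify a.txt): modified={a.txt, c.txt, f.txt, g.txt} staged={none}
After op 17 (modify d.txt): modified={a.txt, c.txt, d.txt, f.txt, g.txt} staged={none}
After op 18 (git add c.txt): modified={a.txt, d.txt, f.txt, g.txt} staged={c.txt}
After op 19 (modify g.txt): modified={a.txt, d.txt, f.txt, g.txt} staged={c.txt}
After op 20 (modify c.txt): modified={a.txt, c.txt, d.txt, f.txt, g.txt} staged={c.txt}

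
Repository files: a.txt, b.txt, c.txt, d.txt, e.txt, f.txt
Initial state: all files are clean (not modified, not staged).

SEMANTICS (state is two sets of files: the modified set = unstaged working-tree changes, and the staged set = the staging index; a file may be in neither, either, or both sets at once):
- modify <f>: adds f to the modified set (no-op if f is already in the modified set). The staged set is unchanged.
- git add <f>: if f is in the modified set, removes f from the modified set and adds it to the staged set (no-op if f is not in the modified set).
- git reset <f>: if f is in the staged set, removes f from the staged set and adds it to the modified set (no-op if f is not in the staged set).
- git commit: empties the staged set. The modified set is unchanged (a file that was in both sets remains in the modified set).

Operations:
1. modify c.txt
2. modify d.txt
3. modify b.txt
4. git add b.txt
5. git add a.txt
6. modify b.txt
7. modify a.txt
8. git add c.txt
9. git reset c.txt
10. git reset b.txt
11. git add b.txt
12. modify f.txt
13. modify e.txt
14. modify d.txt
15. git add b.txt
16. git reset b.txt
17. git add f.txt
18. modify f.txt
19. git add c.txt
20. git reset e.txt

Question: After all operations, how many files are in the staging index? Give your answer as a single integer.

After op 1 (modify c.txt): modified={c.txt} staged={none}
After op 2 (modify d.txt): modified={c.txt, d.txt} staged={none}
After op 3 (modify b.txt): modified={b.txt, c.txt, d.txt} staged={none}
After op 4 (git add b.txt): modified={c.txt, d.txt} staged={b.txt}
After op 5 (git add a.txt): modified={c.txt, d.txt} staged={b.txt}
After op 6 (modify b.txt): modified={b.txt, c.txt, d.txt} staged={b.txt}
After op 7 (modify a.txt): modified={a.txt, b.txt, c.txt, d.txt} staged={b.txt}
After op 8 (git add c.txt): modified={a.txt, b.txt, d.txt} staged={b.txt, c.txt}
After op 9 (git reset c.txt): modified={a.txt, b.txt, c.txt, d.txt} staged={b.txt}
After op 10 (git reset b.txt): modified={a.txt, b.txt, c.txt, d.txt} staged={none}
After op 11 (git add b.txt): modified={a.txt, c.txt, d.txt} staged={b.txt}
After op 12 (modify f.txt): modified={a.txt, c.txt, d.txt, f.txt} staged={b.txt}
After op 13 (modify e.txt): modified={a.txt, c.txt, d.txt, e.txt, f.txt} staged={b.txt}
After op 14 (modify d.txt): modified={a.txt, c.txt, d.txt, e.txt, f.txt} staged={b.txt}
After op 15 (git add b.txt): modified={a.txt, c.txt, d.txt, e.txt, f.txt} staged={b.txt}
After op 16 (git reset b.txt): modified={a.txt, b.txt, c.txt, d.txt, e.txt, f.txt} staged={none}
After op 17 (git add f.txt): modified={a.txt, b.txt, c.txt, d.txt, e.txt} staged={f.txt}
After op 18 (modify f.txt): modified={a.txt, b.txt, c.txt, d.txt, e.txt, f.txt} staged={f.txt}
After op 19 (git add c.txt): modified={a.txt, b.txt, d.txt, e.txt, f.txt} staged={c.txt, f.txt}
After op 20 (git reset e.txt): modified={a.txt, b.txt, d.txt, e.txt, f.txt} staged={c.txt, f.txt}
Final staged set: {c.txt, f.txt} -> count=2

Answer: 2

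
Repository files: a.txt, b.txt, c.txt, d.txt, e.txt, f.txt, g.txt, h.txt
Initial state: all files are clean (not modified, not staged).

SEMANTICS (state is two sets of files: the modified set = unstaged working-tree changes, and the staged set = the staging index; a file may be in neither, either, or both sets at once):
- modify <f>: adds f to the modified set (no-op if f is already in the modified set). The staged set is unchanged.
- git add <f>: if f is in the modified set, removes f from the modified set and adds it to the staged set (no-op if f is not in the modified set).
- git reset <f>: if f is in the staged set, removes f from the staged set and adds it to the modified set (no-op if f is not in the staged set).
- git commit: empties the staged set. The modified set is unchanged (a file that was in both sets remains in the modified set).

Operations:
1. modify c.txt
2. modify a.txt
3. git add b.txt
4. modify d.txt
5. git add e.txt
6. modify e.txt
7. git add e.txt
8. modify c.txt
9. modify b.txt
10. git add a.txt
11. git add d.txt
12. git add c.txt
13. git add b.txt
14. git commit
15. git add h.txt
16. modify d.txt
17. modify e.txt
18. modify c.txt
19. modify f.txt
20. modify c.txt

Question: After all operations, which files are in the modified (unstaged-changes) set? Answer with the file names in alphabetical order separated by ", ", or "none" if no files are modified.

After op 1 (modify c.txt): modified={c.txt} staged={none}
After op 2 (modify a.txt): modified={a.txt, c.txt} staged={none}
After op 3 (git add b.txt): modified={a.txt, c.txt} staged={none}
After op 4 (modify d.txt): modified={a.txt, c.txt, d.txt} staged={none}
After op 5 (git add e.txt): modified={a.txt, c.txt, d.txt} staged={none}
After op 6 (modify e.txt): modified={a.txt, c.txt, d.txt, e.txt} staged={none}
After op 7 (git add e.txt): modified={a.txt, c.txt, d.txt} staged={e.txt}
After op 8 (modify c.txt): modified={a.txt, c.txt, d.txt} staged={e.txt}
After op 9 (modify b.txt): modified={a.txt, b.txt, c.txt, d.txt} staged={e.txt}
After op 10 (git add a.txt): modified={b.txt, c.txt, d.txt} staged={a.txt, e.txt}
After op 11 (git add d.txt): modified={b.txt, c.txt} staged={a.txt, d.txt, e.txt}
After op 12 (git add c.txt): modified={b.txt} staged={a.txt, c.txt, d.txt, e.txt}
After op 13 (git add b.txt): modified={none} staged={a.txt, b.txt, c.txt, d.txt, e.txt}
After op 14 (git commit): modified={none} staged={none}
After op 15 (git add h.txt): modified={none} staged={none}
After op 16 (modify d.txt): modified={d.txt} staged={none}
After op 17 (modify e.txt): modified={d.txt, e.txt} staged={none}
After op 18 (modify c.txt): modified={c.txt, d.txt, e.txt} staged={none}
After op 19 (modify f.txt): modified={c.txt, d.txt, e.txt, f.txt} staged={none}
After op 20 (modify c.txt): modified={c.txt, d.txt, e.txt, f.txt} staged={none}

Answer: c.txt, d.txt, e.txt, f.txt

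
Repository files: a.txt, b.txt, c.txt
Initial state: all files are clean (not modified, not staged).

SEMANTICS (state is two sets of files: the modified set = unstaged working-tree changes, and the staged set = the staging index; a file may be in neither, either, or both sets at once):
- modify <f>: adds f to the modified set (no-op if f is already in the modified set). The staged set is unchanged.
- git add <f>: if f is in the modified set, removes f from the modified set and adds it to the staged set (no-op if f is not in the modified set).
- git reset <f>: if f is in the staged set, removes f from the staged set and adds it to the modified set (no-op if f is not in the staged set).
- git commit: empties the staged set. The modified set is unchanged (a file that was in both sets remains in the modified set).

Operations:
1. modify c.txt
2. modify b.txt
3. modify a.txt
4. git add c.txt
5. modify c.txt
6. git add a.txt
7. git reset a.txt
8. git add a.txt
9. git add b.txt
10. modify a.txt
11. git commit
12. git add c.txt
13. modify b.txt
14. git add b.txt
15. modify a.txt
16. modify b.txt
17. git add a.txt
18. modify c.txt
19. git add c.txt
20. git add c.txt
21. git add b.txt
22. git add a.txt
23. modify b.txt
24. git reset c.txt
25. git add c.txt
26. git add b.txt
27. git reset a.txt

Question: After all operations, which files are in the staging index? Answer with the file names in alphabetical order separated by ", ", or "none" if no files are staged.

Answer: b.txt, c.txt

Derivation:
After op 1 (modify c.txt): modified={c.txt} staged={none}
After op 2 (modify b.txt): modified={b.txt, c.txt} staged={none}
After op 3 (modify a.txt): modified={a.txt, b.txt, c.txt} staged={none}
After op 4 (git add c.txt): modified={a.txt, b.txt} staged={c.txt}
After op 5 (modify c.txt): modified={a.txt, b.txt, c.txt} staged={c.txt}
After op 6 (git add a.txt): modified={b.txt, c.txt} staged={a.txt, c.txt}
After op 7 (git reset a.txt): modified={a.txt, b.txt, c.txt} staged={c.txt}
After op 8 (git add a.txt): modified={b.txt, c.txt} staged={a.txt, c.txt}
After op 9 (git add b.txt): modified={c.txt} staged={a.txt, b.txt, c.txt}
After op 10 (modify a.txt): modified={a.txt, c.txt} staged={a.txt, b.txt, c.txt}
After op 11 (git commit): modified={a.txt, c.txt} staged={none}
After op 12 (git add c.txt): modified={a.txt} staged={c.txt}
After op 13 (modify b.txt): modified={a.txt, b.txt} staged={c.txt}
After op 14 (git add b.txt): modified={a.txt} staged={b.txt, c.txt}
After op 15 (modify a.txt): modified={a.txt} staged={b.txt, c.txt}
After op 16 (modify b.txt): modified={a.txt, b.txt} staged={b.txt, c.txt}
After op 17 (git add a.txt): modified={b.txt} staged={a.txt, b.txt, c.txt}
After op 18 (modify c.txt): modified={b.txt, c.txt} staged={a.txt, b.txt, c.txt}
After op 19 (git add c.txt): modified={b.txt} staged={a.txt, b.txt, c.txt}
After op 20 (git add c.txt): modified={b.txt} staged={a.txt, b.txt, c.txt}
After op 21 (git add b.txt): modified={none} staged={a.txt, b.txt, c.txt}
After op 22 (git add a.txt): modified={none} staged={a.txt, b.txt, c.txt}
After op 23 (modify b.txt): modified={b.txt} staged={a.txt, b.txt, c.txt}
After op 24 (git reset c.txt): modified={b.txt, c.txt} staged={a.txt, b.txt}
After op 25 (git add c.txt): modified={b.txt} staged={a.txt, b.txt, c.txt}
After op 26 (git add b.txt): modified={none} staged={a.txt, b.txt, c.txt}
After op 27 (git reset a.txt): modified={a.txt} staged={b.txt, c.txt}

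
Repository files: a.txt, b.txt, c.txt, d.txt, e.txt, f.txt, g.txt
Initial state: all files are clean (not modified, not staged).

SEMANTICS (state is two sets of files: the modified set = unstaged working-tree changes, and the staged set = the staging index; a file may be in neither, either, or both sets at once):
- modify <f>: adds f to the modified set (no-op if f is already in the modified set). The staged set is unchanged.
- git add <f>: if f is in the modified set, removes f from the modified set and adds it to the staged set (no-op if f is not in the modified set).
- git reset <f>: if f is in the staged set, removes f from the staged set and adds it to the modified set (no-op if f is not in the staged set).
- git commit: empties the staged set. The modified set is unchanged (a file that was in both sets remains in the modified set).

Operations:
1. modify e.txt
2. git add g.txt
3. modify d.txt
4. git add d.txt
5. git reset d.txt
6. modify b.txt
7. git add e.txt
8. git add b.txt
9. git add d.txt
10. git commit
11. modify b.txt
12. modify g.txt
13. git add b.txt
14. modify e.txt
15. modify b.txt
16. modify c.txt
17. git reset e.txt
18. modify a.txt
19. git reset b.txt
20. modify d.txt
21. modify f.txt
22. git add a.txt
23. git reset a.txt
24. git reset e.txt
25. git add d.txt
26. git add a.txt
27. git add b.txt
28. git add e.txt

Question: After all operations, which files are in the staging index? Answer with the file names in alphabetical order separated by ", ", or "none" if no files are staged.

Answer: a.txt, b.txt, d.txt, e.txt

Derivation:
After op 1 (modify e.txt): modified={e.txt} staged={none}
After op 2 (git add g.txt): modified={e.txt} staged={none}
After op 3 (modify d.txt): modified={d.txt, e.txt} staged={none}
After op 4 (git add d.txt): modified={e.txt} staged={d.txt}
After op 5 (git reset d.txt): modified={d.txt, e.txt} staged={none}
After op 6 (modify b.txt): modified={b.txt, d.txt, e.txt} staged={none}
After op 7 (git add e.txt): modified={b.txt, d.txt} staged={e.txt}
After op 8 (git add b.txt): modified={d.txt} staged={b.txt, e.txt}
After op 9 (git add d.txt): modified={none} staged={b.txt, d.txt, e.txt}
After op 10 (git commit): modified={none} staged={none}
After op 11 (modify b.txt): modified={b.txt} staged={none}
After op 12 (modify g.txt): modified={b.txt, g.txt} staged={none}
After op 13 (git add b.txt): modified={g.txt} staged={b.txt}
After op 14 (modify e.txt): modified={e.txt, g.txt} staged={b.txt}
After op 15 (modify b.txt): modified={b.txt, e.txt, g.txt} staged={b.txt}
After op 16 (modify c.txt): modified={b.txt, c.txt, e.txt, g.txt} staged={b.txt}
After op 17 (git reset e.txt): modified={b.txt, c.txt, e.txt, g.txt} staged={b.txt}
After op 18 (modify a.txt): modified={a.txt, b.txt, c.txt, e.txt, g.txt} staged={b.txt}
After op 19 (git reset b.txt): modified={a.txt, b.txt, c.txt, e.txt, g.txt} staged={none}
After op 20 (modify d.txt): modified={a.txt, b.txt, c.txt, d.txt, e.txt, g.txt} staged={none}
After op 21 (modify f.txt): modified={a.txt, b.txt, c.txt, d.txt, e.txt, f.txt, g.txt} staged={none}
After op 22 (git add a.txt): modified={b.txt, c.txt, d.txt, e.txt, f.txt, g.txt} staged={a.txt}
After op 23 (git reset a.txt): modified={a.txt, b.txt, c.txt, d.txt, e.txt, f.txt, g.txt} staged={none}
After op 24 (git reset e.txt): modified={a.txt, b.txt, c.txt, d.txt, e.txt, f.txt, g.txt} staged={none}
After op 25 (git add d.txt): modified={a.txt, b.txt, c.txt, e.txt, f.txt, g.txt} staged={d.txt}
After op 26 (git add a.txt): modified={b.txt, c.txt, e.txt, f.txt, g.txt} staged={a.txt, d.txt}
After op 27 (git add b.txt): modified={c.txt, e.txt, f.txt, g.txt} staged={a.txt, b.txt, d.txt}
After op 28 (git add e.txt): modified={c.txt, f.txt, g.txt} staged={a.txt, b.txt, d.txt, e.txt}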